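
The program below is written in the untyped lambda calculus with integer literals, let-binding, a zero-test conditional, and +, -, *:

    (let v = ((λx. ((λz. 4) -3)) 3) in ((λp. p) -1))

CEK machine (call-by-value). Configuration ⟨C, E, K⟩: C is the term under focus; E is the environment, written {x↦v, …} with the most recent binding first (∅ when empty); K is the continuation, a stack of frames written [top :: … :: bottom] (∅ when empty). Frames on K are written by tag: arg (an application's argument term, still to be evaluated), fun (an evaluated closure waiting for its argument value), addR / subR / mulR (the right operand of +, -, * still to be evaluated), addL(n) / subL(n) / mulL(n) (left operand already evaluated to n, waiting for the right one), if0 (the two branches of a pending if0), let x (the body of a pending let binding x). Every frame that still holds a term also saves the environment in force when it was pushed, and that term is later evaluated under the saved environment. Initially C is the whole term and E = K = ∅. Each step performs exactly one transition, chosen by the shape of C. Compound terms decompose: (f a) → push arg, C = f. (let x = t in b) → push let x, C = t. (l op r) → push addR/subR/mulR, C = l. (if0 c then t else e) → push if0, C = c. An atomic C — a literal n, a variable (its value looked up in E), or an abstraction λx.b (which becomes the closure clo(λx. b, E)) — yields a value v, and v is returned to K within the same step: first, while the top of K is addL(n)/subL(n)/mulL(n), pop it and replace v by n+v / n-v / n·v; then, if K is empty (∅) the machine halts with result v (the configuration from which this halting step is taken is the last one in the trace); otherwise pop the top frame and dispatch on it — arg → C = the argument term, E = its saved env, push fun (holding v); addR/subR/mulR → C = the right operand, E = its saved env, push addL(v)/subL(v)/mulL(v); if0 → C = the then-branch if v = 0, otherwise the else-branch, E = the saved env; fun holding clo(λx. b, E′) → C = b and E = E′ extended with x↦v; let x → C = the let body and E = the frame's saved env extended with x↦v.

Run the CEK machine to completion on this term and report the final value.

Answer: -1

Derivation:
0. ⟨C=(let v = ((λx. ((λz. 4) -3)) 3) in ((λp. p) -1)); E=∅; K=∅⟩
1. ⟨C=((λx. ((λz. 4) -3)) 3); E=∅; K=[let v]⟩
2. ⟨C=(λx. ((λz. 4) -3)); E=∅; K=[arg :: let v]⟩
3. ⟨C=3; E=∅; K=[fun :: let v]⟩
4. ⟨C=((λz. 4) -3); E={x↦3}; K=[let v]⟩
5. ⟨C=(λz. 4); E={x↦3}; K=[arg :: let v]⟩
6. ⟨C=-3; E={x↦3}; K=[fun :: let v]⟩
7. ⟨C=4; E={z↦-3, x↦3}; K=[let v]⟩
8. ⟨C=((λp. p) -1); E={v↦4}; K=∅⟩
9. ⟨C=(λp. p); E={v↦4}; K=[arg]⟩
10. ⟨C=-1; E={v↦4}; K=[fun]⟩
11. ⟨C=p; E={p↦-1, v↦4}; K=∅⟩
→ final value -1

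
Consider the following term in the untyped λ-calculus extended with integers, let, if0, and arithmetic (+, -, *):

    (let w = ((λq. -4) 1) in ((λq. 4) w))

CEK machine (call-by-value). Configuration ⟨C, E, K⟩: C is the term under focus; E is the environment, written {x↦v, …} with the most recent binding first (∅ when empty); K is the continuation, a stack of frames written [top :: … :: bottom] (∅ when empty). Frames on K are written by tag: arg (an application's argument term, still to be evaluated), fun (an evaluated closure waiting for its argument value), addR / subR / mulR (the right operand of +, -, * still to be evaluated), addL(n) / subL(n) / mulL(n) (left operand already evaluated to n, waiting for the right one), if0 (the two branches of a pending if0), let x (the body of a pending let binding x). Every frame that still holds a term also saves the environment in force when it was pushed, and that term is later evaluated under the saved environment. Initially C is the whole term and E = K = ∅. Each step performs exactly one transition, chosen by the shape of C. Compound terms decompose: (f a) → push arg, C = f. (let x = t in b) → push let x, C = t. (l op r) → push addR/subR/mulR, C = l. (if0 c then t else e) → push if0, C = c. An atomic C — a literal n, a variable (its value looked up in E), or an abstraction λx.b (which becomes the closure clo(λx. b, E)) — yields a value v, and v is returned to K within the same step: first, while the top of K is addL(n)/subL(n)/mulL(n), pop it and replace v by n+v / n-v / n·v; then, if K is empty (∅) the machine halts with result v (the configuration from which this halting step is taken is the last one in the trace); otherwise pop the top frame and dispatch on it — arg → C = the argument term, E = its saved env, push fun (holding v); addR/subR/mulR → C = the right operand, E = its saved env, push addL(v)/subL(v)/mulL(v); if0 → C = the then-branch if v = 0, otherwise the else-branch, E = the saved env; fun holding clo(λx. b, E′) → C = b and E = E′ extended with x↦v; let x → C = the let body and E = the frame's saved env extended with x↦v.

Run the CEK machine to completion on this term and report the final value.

Answer: 4

Derivation:
[0] ⟨C=(let w = ((λq. -4) 1) in ((λq. 4) w)); E=∅; K=∅⟩
[1] ⟨C=((λq. -4) 1); E=∅; K=[let w]⟩
[2] ⟨C=(λq. -4); E=∅; K=[arg :: let w]⟩
[3] ⟨C=1; E=∅; K=[fun :: let w]⟩
[4] ⟨C=-4; E={q↦1}; K=[let w]⟩
[5] ⟨C=((λq. 4) w); E={w↦-4}; K=∅⟩
[6] ⟨C=(λq. 4); E={w↦-4}; K=[arg]⟩
[7] ⟨C=w; E={w↦-4}; K=[fun]⟩
[8] ⟨C=4; E={q↦-4, w↦-4}; K=∅⟩
→ final value 4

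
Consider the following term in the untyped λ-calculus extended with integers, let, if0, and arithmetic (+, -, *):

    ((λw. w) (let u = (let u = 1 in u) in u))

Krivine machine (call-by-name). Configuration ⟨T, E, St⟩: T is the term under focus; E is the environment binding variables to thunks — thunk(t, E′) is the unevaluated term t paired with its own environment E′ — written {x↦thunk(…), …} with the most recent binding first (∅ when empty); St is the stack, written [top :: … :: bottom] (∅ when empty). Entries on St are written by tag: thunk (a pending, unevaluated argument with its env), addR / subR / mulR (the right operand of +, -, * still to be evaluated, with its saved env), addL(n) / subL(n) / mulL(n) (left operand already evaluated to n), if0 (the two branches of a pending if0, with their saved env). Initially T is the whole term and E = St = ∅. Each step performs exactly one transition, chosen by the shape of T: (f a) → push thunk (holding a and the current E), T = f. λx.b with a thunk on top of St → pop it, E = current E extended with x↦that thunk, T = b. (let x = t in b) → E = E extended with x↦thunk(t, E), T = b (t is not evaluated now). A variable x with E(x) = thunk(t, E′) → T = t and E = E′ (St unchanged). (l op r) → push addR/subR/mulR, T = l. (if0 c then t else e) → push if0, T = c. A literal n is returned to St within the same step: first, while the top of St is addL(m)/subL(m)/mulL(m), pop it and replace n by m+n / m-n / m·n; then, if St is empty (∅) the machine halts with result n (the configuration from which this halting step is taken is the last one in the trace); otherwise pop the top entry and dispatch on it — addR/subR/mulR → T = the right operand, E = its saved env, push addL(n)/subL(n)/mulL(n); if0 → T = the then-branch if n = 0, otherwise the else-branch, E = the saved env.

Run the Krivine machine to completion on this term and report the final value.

Answer: 1

Derivation:
t=0: <T=((λw. w) (let u = (let u = 1 in u) in u)), E=∅, St=∅>
t=1: <T=(λw. w), E=∅, St=[thunk]>
t=2: <T=w, E={w↦thunk((let u = (let u = 1 in u) in u), ∅)}, St=∅>
t=3: <T=(let u = (let u = 1 in u) in u), E=∅, St=∅>
t=4: <T=u, E={u↦thunk((let u = 1 in u), ∅)}, St=∅>
t=5: <T=(let u = 1 in u), E=∅, St=∅>
t=6: <T=u, E={u↦thunk(1, ∅)}, St=∅>
t=7: <T=1, E=∅, St=∅>
→ final value 1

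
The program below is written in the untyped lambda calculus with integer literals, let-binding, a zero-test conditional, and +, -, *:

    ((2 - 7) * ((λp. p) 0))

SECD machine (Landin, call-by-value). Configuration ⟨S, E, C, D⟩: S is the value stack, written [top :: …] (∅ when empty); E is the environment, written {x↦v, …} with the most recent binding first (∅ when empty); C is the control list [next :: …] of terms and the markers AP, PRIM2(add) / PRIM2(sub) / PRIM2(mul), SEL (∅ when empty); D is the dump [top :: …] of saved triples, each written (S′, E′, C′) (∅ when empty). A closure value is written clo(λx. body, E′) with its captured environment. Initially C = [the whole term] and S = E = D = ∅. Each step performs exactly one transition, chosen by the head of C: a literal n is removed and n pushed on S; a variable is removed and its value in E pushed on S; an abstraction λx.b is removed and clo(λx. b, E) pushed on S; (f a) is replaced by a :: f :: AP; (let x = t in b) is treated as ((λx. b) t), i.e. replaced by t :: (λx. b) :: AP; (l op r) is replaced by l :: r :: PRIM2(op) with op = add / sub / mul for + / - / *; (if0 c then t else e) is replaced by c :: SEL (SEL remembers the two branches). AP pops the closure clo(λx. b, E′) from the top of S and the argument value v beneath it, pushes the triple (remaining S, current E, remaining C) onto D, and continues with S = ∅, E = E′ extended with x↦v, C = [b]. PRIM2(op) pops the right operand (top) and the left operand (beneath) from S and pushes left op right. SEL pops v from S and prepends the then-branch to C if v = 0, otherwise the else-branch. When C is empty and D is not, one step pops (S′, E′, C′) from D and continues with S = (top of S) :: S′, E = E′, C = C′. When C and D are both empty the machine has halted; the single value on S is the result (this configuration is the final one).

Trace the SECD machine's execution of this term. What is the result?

[0] <S=∅, E=∅, C=[((2 - 7) * ((λp. p) 0))], D=∅>
[1] <S=∅, E=∅, C=[(2 - 7) :: ((λp. p) 0) :: PRIM2(mul)], D=∅>
[2] <S=∅, E=∅, C=[2 :: 7 :: PRIM2(sub) :: ((λp. p) 0) :: PRIM2(mul)], D=∅>
[3] <S=[2], E=∅, C=[7 :: PRIM2(sub) :: ((λp. p) 0) :: PRIM2(mul)], D=∅>
[4] <S=[7 :: 2], E=∅, C=[PRIM2(sub) :: ((λp. p) 0) :: PRIM2(mul)], D=∅>
[5] <S=[-5], E=∅, C=[((λp. p) 0) :: PRIM2(mul)], D=∅>
[6] <S=[-5], E=∅, C=[0 :: (λp. p) :: AP :: PRIM2(mul)], D=∅>
[7] <S=[0 :: -5], E=∅, C=[(λp. p) :: AP :: PRIM2(mul)], D=∅>
[8] <S=[clo(λp. p, ∅) :: 0 :: -5], E=∅, C=[AP :: PRIM2(mul)], D=∅>
[9] <S=∅, E={p↦0}, C=[p], D=[([-5], ∅, [PRIM2(mul)])]>
[10] <S=[0], E={p↦0}, C=∅, D=[([-5], ∅, [PRIM2(mul)])]>
[11] <S=[0 :: -5], E=∅, C=[PRIM2(mul)], D=∅>
[12] <S=[0], E=∅, C=∅, D=∅>
→ final value 0

Answer: 0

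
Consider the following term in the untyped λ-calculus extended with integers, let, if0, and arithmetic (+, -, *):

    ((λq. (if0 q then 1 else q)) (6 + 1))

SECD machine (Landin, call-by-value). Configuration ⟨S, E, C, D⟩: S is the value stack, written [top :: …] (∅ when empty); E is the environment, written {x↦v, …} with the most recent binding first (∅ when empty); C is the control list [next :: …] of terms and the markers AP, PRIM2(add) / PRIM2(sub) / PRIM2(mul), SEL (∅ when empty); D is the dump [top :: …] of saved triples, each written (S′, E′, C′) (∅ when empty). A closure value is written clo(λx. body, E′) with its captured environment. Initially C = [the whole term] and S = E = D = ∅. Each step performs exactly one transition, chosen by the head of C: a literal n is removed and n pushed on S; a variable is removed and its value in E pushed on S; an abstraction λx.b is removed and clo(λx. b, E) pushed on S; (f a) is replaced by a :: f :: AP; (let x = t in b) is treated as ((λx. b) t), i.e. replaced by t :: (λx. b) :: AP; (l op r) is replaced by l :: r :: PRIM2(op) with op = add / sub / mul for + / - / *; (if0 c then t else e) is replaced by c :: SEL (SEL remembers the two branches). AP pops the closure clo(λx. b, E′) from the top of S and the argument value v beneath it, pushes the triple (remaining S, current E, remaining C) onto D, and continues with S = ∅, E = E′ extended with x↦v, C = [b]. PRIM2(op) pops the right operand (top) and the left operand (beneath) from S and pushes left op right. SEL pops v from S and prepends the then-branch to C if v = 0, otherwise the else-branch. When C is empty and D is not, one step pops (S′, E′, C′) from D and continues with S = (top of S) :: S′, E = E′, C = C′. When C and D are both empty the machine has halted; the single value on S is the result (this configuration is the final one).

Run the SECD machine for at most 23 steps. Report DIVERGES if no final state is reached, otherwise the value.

Answer: 7

Machine steps:
[0] [S=∅ | E=∅ | C=[((λq. (if0 q then 1 else q)) (6 + 1))] | D=∅]
[1] [S=∅ | E=∅ | C=[(6 + 1) :: (λq. (if0 q then 1 else q)) :: AP] | D=∅]
[2] [S=∅ | E=∅ | C=[6 :: 1 :: PRIM2(add) :: (λq. (if0 q then 1 else q)) :: AP] | D=∅]
[3] [S=[6] | E=∅ | C=[1 :: PRIM2(add) :: (λq. (if0 q then 1 else q)) :: AP] | D=∅]
[4] [S=[1 :: 6] | E=∅ | C=[PRIM2(add) :: (λq. (if0 q then 1 else q)) :: AP] | D=∅]
[5] [S=[7] | E=∅ | C=[(λq. (if0 q then 1 else q)) :: AP] | D=∅]
[6] [S=[clo(λq. (if0 q then 1 else q), ∅) :: 7] | E=∅ | C=[AP] | D=∅]
[7] [S=∅ | E={q↦7} | C=[(if0 q then 1 else q)] | D=[(∅, ∅, ∅)]]
[8] [S=∅ | E={q↦7} | C=[q :: SEL] | D=[(∅, ∅, ∅)]]
[9] [S=[7] | E={q↦7} | C=[SEL] | D=[(∅, ∅, ∅)]]
[10] [S=∅ | E={q↦7} | C=[q] | D=[(∅, ∅, ∅)]]
[11] [S=[7] | E={q↦7} | C=∅ | D=[(∅, ∅, ∅)]]
[12] [S=[7] | E=∅ | C=∅ | D=∅]
→ final value 7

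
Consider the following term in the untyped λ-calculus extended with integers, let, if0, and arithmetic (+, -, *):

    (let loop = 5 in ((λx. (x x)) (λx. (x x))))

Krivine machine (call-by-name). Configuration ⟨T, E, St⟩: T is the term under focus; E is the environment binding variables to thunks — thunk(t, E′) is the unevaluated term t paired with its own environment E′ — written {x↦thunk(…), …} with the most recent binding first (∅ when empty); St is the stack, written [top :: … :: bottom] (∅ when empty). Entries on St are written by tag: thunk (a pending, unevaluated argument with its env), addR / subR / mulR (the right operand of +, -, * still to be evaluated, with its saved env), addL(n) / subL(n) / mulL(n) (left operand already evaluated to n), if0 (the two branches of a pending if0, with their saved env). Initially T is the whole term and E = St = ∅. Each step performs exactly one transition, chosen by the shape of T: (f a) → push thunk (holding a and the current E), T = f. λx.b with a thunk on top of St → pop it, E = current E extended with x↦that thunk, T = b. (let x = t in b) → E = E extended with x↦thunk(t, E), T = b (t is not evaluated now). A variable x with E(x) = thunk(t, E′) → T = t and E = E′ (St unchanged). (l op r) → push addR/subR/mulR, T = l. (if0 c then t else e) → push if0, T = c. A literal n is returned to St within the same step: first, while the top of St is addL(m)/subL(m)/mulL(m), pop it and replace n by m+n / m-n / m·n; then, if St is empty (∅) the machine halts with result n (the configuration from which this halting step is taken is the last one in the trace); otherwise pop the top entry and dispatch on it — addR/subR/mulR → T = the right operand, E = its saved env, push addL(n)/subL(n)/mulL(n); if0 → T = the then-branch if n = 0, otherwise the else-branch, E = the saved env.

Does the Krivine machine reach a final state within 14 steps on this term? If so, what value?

step 0: <T=(let loop = 5 in ((λx. (x x)) (λx. (x x)))), E=∅, St=∅>
step 1: <T=((λx. (x x)) (λx. (x x))), E={loop↦thunk(5, ∅)}, St=∅>
step 2: <T=(λx. (x x)), E={loop↦thunk(5, ∅)}, St=[thunk]>
step 3: <T=(x x), E={x↦thunk((λx. (x x)), {loop↦thunk(5, ∅)}), loop↦thunk(5, ∅)}, St=∅>
step 4: <T=x, E={x↦thunk((λx. (x x)), {loop↦thunk(5, ∅)}), loop↦thunk(5, ∅)}, St=[thunk]>
step 5: <T=(λx. (x x)), E={loop↦thunk(5, ∅)}, St=[thunk]>
step 6: <T=(x x), E={x↦thunk(x, {x↦thunk((λx. (x x)), {loop↦thunk(5, ∅)}), loop↦thunk(5, ∅)}), loop↦thunk(5, ∅)}, St=∅>
step 7: <T=x, E={x↦thunk(x, {x↦thunk((λx. (x x)), {loop↦thunk(5, ∅)}), loop↦thunk(5, ∅)}), loop↦thunk(5, ∅)}, St=[thunk]>
step 8: <T=x, E={x↦thunk((λx. (x x)), {loop↦thunk(5, ∅)}), loop↦thunk(5, ∅)}, St=[thunk]>
step 9: <T=(λx. (x x)), E={loop↦thunk(5, ∅)}, St=[thunk]>
step 10: <T=(x x), E={x↦thunk(x, {x↦thunk(x, {x↦thunk((λx. (x x)), {loop↦thunk(5, ∅)}), loop↦thunk(5, ∅)}), loop↦thunk(5, ∅)}), loop↦thunk(5, ∅)}, St=∅>
step 11: <T=x, E={x↦thunk(x, {x↦thunk(x, {x↦thunk((λx. (x x)), {loop↦thunk(5, ∅)}), loop↦thunk(5, ∅)}), loop↦thunk(5, ∅)}), loop↦thunk(5, ∅)}, St=[thunk]>
step 12: <T=x, E={x↦thunk(x, {x↦thunk((λx. (x x)), {loop↦thunk(5, ∅)}), loop↦thunk(5, ∅)}), loop↦thunk(5, ∅)}, St=[thunk]>
step 13: <T=x, E={x↦thunk((λx. (x x)), {loop↦thunk(5, ∅)}), loop↦thunk(5, ∅)}, St=[thunk]>
step 14: <T=(λx. (x x)), E={loop↦thunk(5, ∅)}, St=[thunk]>
→ 14 transitions taken and the configuration is still not final: no result within 14 steps

Answer: DIVERGES (no final state within 14 steps)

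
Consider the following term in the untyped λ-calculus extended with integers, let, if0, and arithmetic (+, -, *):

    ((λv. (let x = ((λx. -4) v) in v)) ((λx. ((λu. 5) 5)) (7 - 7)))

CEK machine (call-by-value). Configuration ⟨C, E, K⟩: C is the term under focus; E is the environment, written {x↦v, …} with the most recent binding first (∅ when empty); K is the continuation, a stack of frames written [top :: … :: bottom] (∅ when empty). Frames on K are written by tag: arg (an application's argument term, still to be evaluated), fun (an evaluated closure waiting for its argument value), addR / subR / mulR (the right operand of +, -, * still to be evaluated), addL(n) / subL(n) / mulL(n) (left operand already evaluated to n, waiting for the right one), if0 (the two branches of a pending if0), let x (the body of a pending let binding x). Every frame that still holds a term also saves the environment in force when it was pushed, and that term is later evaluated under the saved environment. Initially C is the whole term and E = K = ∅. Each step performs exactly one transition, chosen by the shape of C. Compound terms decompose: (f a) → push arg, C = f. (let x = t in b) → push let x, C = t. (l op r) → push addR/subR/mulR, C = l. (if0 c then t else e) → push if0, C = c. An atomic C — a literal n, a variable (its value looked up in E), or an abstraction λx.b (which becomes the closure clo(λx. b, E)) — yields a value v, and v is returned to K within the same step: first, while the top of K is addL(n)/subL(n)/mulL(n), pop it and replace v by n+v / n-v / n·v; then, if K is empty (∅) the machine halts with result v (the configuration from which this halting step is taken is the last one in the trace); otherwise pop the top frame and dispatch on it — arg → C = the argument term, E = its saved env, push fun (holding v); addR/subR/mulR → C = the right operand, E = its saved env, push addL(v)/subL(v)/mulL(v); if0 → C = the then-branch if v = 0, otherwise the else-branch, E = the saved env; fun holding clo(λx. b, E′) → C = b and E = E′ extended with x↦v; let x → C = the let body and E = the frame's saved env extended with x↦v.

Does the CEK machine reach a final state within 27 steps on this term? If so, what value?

t=0: ⟨C=((λv. (let x = ((λx. -4) v) in v)) ((λx. ((λu. 5) 5)) (7 - 7))); E=∅; K=∅⟩
t=1: ⟨C=(λv. (let x = ((λx. -4) v) in v)); E=∅; K=[arg]⟩
t=2: ⟨C=((λx. ((λu. 5) 5)) (7 - 7)); E=∅; K=[fun]⟩
t=3: ⟨C=(λx. ((λu. 5) 5)); E=∅; K=[arg :: fun]⟩
t=4: ⟨C=(7 - 7); E=∅; K=[fun :: fun]⟩
t=5: ⟨C=7; E=∅; K=[subR :: fun :: fun]⟩
t=6: ⟨C=7; E=∅; K=[subL(7) :: fun :: fun]⟩
t=7: ⟨C=((λu. 5) 5); E={x↦0}; K=[fun]⟩
t=8: ⟨C=(λu. 5); E={x↦0}; K=[arg :: fun]⟩
t=9: ⟨C=5; E={x↦0}; K=[fun :: fun]⟩
t=10: ⟨C=5; E={u↦5, x↦0}; K=[fun]⟩
t=11: ⟨C=(let x = ((λx. -4) v) in v); E={v↦5}; K=∅⟩
t=12: ⟨C=((λx. -4) v); E={v↦5}; K=[let x]⟩
t=13: ⟨C=(λx. -4); E={v↦5}; K=[arg :: let x]⟩
t=14: ⟨C=v; E={v↦5}; K=[fun :: let x]⟩
t=15: ⟨C=-4; E={x↦5, v↦5}; K=[let x]⟩
t=16: ⟨C=v; E={x↦-4, v↦5}; K=∅⟩
→ final value 5

Answer: 5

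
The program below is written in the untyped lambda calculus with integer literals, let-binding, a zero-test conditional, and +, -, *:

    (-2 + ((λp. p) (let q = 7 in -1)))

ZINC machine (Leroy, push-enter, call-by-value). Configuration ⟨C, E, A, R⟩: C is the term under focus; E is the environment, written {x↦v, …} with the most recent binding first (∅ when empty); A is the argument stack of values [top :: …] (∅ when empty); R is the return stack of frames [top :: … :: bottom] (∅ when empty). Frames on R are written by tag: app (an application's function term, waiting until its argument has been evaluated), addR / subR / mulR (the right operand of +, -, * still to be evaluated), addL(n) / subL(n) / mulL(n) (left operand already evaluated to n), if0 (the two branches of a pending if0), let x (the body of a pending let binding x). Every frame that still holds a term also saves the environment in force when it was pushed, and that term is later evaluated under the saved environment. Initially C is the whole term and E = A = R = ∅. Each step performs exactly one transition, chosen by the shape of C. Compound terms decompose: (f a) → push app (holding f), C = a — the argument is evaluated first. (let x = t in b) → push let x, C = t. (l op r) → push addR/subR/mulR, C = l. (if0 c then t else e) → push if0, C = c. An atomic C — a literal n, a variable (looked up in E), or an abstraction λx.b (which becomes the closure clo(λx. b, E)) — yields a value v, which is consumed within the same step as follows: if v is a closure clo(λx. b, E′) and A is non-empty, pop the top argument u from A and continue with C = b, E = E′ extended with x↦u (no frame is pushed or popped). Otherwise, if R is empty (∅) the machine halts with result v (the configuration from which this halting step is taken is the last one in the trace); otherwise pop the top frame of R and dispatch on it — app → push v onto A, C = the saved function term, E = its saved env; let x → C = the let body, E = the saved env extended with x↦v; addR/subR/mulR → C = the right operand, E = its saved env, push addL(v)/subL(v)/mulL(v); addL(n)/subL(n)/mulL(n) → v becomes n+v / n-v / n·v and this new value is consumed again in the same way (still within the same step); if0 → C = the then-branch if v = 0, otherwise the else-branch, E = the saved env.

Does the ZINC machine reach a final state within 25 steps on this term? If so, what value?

step 0: ⟨C=(-2 + ((λp. p) (let q = 7 in -1))); E=∅; A=∅; R=∅⟩
step 1: ⟨C=-2; E=∅; A=∅; R=[addR]⟩
step 2: ⟨C=((λp. p) (let q = 7 in -1)); E=∅; A=∅; R=[addL(-2)]⟩
step 3: ⟨C=(let q = 7 in -1); E=∅; A=∅; R=[app :: addL(-2)]⟩
step 4: ⟨C=7; E=∅; A=∅; R=[let q :: app :: addL(-2)]⟩
step 5: ⟨C=-1; E={q↦7}; A=∅; R=[app :: addL(-2)]⟩
step 6: ⟨C=(λp. p); E=∅; A=[-1]; R=[addL(-2)]⟩
step 7: ⟨C=p; E={p↦-1}; A=∅; R=[addL(-2)]⟩
→ final value -3

Answer: -3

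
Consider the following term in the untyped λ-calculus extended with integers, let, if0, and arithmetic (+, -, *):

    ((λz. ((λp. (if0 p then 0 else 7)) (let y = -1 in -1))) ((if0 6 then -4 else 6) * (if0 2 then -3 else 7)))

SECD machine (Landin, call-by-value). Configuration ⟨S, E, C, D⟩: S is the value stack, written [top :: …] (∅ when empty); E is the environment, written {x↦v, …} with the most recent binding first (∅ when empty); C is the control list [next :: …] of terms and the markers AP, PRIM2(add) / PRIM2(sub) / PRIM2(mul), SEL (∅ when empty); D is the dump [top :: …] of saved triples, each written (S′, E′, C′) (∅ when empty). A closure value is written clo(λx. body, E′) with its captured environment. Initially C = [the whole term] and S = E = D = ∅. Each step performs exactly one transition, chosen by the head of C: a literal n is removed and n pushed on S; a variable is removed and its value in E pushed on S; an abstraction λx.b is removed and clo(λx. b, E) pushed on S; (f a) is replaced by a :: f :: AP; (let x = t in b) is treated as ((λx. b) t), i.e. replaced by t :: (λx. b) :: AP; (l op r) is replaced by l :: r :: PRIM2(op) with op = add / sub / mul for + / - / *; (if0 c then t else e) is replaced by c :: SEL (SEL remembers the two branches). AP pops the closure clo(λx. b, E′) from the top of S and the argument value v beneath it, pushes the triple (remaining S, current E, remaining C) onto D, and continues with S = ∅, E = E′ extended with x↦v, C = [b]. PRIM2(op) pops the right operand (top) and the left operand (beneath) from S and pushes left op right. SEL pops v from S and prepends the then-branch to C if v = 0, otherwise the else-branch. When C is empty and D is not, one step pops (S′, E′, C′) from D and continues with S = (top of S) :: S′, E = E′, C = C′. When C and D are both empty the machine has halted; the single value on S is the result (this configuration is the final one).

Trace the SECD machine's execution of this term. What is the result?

Answer: 7

Derivation:
[0] [S=∅ | E=∅ | C=[((λz. ((λp. (if0 p then 0 else 7)) (let y = -1 in -1))) ((if0 6 then -4 else 6) * (if0 2 then -3 else 7)))] | D=∅]
[1] [S=∅ | E=∅ | C=[((if0 6 then -4 else 6) * (if0 2 then -3 else 7)) :: (λz. ((λp. (if0 p then 0 else 7)) (let y = -1 in -1))) :: AP] | D=∅]
[2] [S=∅ | E=∅ | C=[(if0 6 then -4 else 6) :: (if0 2 then -3 else 7) :: PRIM2(mul) :: (λz. ((λp. (if0 p then 0 else 7)) (let y = -1 in -1))) :: AP] | D=∅]
[3] [S=∅ | E=∅ | C=[6 :: SEL :: (if0 2 then -3 else 7) :: PRIM2(mul) :: (λz. ((λp. (if0 p then 0 else 7)) (let y = -1 in -1))) :: AP] | D=∅]
[4] [S=[6] | E=∅ | C=[SEL :: (if0 2 then -3 else 7) :: PRIM2(mul) :: (λz. ((λp. (if0 p then 0 else 7)) (let y = -1 in -1))) :: AP] | D=∅]
[5] [S=∅ | E=∅ | C=[6 :: (if0 2 then -3 else 7) :: PRIM2(mul) :: (λz. ((λp. (if0 p then 0 else 7)) (let y = -1 in -1))) :: AP] | D=∅]
[6] [S=[6] | E=∅ | C=[(if0 2 then -3 else 7) :: PRIM2(mul) :: (λz. ((λp. (if0 p then 0 else 7)) (let y = -1 in -1))) :: AP] | D=∅]
[7] [S=[6] | E=∅ | C=[2 :: SEL :: PRIM2(mul) :: (λz. ((λp. (if0 p then 0 else 7)) (let y = -1 in -1))) :: AP] | D=∅]
[8] [S=[2 :: 6] | E=∅ | C=[SEL :: PRIM2(mul) :: (λz. ((λp. (if0 p then 0 else 7)) (let y = -1 in -1))) :: AP] | D=∅]
[9] [S=[6] | E=∅ | C=[7 :: PRIM2(mul) :: (λz. ((λp. (if0 p then 0 else 7)) (let y = -1 in -1))) :: AP] | D=∅]
[10] [S=[7 :: 6] | E=∅ | C=[PRIM2(mul) :: (λz. ((λp. (if0 p then 0 else 7)) (let y = -1 in -1))) :: AP] | D=∅]
[11] [S=[42] | E=∅ | C=[(λz. ((λp. (if0 p then 0 else 7)) (let y = -1 in -1))) :: AP] | D=∅]
[12] [S=[clo(λz. ((λp. (if0 p then 0 else 7)) (let y = -1 in -1)), ∅) :: 42] | E=∅ | C=[AP] | D=∅]
[13] [S=∅ | E={z↦42} | C=[((λp. (if0 p then 0 else 7)) (let y = -1 in -1))] | D=[(∅, ∅, ∅)]]
[14] [S=∅ | E={z↦42} | C=[(let y = -1 in -1) :: (λp. (if0 p then 0 else 7)) :: AP] | D=[(∅, ∅, ∅)]]
[15] [S=∅ | E={z↦42} | C=[-1 :: (λy. -1) :: AP :: (λp. (if0 p then 0 else 7)) :: AP] | D=[(∅, ∅, ∅)]]
[16] [S=[-1] | E={z↦42} | C=[(λy. -1) :: AP :: (λp. (if0 p then 0 else 7)) :: AP] | D=[(∅, ∅, ∅)]]
[17] [S=[clo(λy. -1, {z↦42}) :: -1] | E={z↦42} | C=[AP :: (λp. (if0 p then 0 else 7)) :: AP] | D=[(∅, ∅, ∅)]]
[18] [S=∅ | E={y↦-1, z↦42} | C=[-1] | D=[(∅, {z↦42}, [(λp. (if0 p then 0 else 7)) :: AP]) :: (∅, ∅, ∅)]]
[19] [S=[-1] | E={y↦-1, z↦42} | C=∅ | D=[(∅, {z↦42}, [(λp. (if0 p then 0 else 7)) :: AP]) :: (∅, ∅, ∅)]]
[20] [S=[-1] | E={z↦42} | C=[(λp. (if0 p then 0 else 7)) :: AP] | D=[(∅, ∅, ∅)]]
[21] [S=[clo(λp. (if0 p then 0 else 7), {z↦42}) :: -1] | E={z↦42} | C=[AP] | D=[(∅, ∅, ∅)]]
[22] [S=∅ | E={p↦-1, z↦42} | C=[(if0 p then 0 else 7)] | D=[(∅, {z↦42}, ∅) :: (∅, ∅, ∅)]]
[23] [S=∅ | E={p↦-1, z↦42} | C=[p :: SEL] | D=[(∅, {z↦42}, ∅) :: (∅, ∅, ∅)]]
[24] [S=[-1] | E={p↦-1, z↦42} | C=[SEL] | D=[(∅, {z↦42}, ∅) :: (∅, ∅, ∅)]]
[25] [S=∅ | E={p↦-1, z↦42} | C=[7] | D=[(∅, {z↦42}, ∅) :: (∅, ∅, ∅)]]
[26] [S=[7] | E={p↦-1, z↦42} | C=∅ | D=[(∅, {z↦42}, ∅) :: (∅, ∅, ∅)]]
[27] [S=[7] | E={z↦42} | C=∅ | D=[(∅, ∅, ∅)]]
[28] [S=[7] | E=∅ | C=∅ | D=∅]
→ final value 7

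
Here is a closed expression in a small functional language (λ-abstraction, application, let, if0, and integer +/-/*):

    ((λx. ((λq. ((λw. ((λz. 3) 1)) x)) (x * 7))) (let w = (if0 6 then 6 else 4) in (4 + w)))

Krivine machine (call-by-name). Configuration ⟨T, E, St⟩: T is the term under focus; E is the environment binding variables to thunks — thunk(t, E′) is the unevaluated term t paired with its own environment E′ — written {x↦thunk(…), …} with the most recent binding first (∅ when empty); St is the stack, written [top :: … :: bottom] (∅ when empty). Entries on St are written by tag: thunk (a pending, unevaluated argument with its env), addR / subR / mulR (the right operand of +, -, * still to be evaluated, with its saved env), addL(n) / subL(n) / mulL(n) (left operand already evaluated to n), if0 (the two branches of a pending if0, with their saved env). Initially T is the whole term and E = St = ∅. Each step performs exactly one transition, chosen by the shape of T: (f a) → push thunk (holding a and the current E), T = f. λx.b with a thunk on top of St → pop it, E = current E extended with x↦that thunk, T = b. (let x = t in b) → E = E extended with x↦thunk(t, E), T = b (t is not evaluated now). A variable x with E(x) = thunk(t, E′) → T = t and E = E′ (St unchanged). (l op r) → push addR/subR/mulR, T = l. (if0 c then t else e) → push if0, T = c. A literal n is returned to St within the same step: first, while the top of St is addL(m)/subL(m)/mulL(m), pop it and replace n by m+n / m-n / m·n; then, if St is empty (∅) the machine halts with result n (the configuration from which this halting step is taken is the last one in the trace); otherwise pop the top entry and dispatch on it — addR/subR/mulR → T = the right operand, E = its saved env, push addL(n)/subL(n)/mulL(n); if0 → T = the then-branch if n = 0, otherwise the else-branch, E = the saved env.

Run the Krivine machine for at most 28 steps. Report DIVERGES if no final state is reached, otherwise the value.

Answer: 3

Execution trace:
[0] <T=((λx. ((λq. ((λw. ((λz. 3) 1)) x)) (x * 7))) (let w = (if0 6 then 6 else 4) in (4 + w))), E=∅, St=∅>
[1] <T=(λx. ((λq. ((λw. ((λz. 3) 1)) x)) (x * 7))), E=∅, St=[thunk]>
[2] <T=((λq. ((λw. ((λz. 3) 1)) x)) (x * 7)), E={x↦thunk((let w = (if0 6 then 6 else 4) in (4 + w)), ∅)}, St=∅>
[3] <T=(λq. ((λw. ((λz. 3) 1)) x)), E={x↦thunk((let w = (if0 6 then 6 else 4) in (4 + w)), ∅)}, St=[thunk]>
[4] <T=((λw. ((λz. 3) 1)) x), E={q↦thunk((x * 7), {x↦thunk((let w = (if0 6 then 6 else 4) in (4 + w)), ∅)}), x↦thunk((let w = (if0 6 then 6 else 4) in (4 + w)), ∅)}, St=∅>
[5] <T=(λw. ((λz. 3) 1)), E={q↦thunk((x * 7), {x↦thunk((let w = (if0 6 then 6 else 4) in (4 + w)), ∅)}), x↦thunk((let w = (if0 6 then 6 else 4) in (4 + w)), ∅)}, St=[thunk]>
[6] <T=((λz. 3) 1), E={w↦thunk(x, {q↦thunk((x * 7), {x↦thunk((let w = (if0 6 then 6 else 4) in (4 + w)), ∅)}), x↦thunk((let w = (if0 6 then 6 else 4) in (4 + w)), ∅)}), q↦thunk((x * 7), {x↦thunk((let w = (if0 6 then 6 else 4) in (4 + w)), ∅)}), x↦thunk((let w = (if0 6 then 6 else 4) in (4 + w)), ∅)}, St=∅>
[7] <T=(λz. 3), E={w↦thunk(x, {q↦thunk((x * 7), {x↦thunk((let w = (if0 6 then 6 else 4) in (4 + w)), ∅)}), x↦thunk((let w = (if0 6 then 6 else 4) in (4 + w)), ∅)}), q↦thunk((x * 7), {x↦thunk((let w = (if0 6 then 6 else 4) in (4 + w)), ∅)}), x↦thunk((let w = (if0 6 then 6 else 4) in (4 + w)), ∅)}, St=[thunk]>
[8] <T=3, E={z↦thunk(1, {w↦thunk(x, {q↦thunk((x * 7), {x↦thunk((let w = (if0 6 then 6 else 4) in (4 + w)), ∅)}), x↦thunk((let w = (if0 6 then 6 else 4) in (4 + w)), ∅)}), q↦thunk((x * 7), {x↦thunk((let w = (if0 6 then 6 else 4) in (4 + w)), ∅)}), x↦thunk((let w = (if0 6 then 6 else 4) in (4 + w)), ∅)}), w↦thunk(x, {q↦thunk((x * 7), {x↦thunk((let w = (if0 6 then 6 else 4) in (4 + w)), ∅)}), x↦thunk((let w = (if0 6 then 6 else 4) in (4 + w)), ∅)}), q↦thunk((x * 7), {x↦thunk((let w = (if0 6 then 6 else 4) in (4 + w)), ∅)}), x↦thunk((let w = (if0 6 then 6 else 4) in (4 + w)), ∅)}, St=∅>
→ final value 3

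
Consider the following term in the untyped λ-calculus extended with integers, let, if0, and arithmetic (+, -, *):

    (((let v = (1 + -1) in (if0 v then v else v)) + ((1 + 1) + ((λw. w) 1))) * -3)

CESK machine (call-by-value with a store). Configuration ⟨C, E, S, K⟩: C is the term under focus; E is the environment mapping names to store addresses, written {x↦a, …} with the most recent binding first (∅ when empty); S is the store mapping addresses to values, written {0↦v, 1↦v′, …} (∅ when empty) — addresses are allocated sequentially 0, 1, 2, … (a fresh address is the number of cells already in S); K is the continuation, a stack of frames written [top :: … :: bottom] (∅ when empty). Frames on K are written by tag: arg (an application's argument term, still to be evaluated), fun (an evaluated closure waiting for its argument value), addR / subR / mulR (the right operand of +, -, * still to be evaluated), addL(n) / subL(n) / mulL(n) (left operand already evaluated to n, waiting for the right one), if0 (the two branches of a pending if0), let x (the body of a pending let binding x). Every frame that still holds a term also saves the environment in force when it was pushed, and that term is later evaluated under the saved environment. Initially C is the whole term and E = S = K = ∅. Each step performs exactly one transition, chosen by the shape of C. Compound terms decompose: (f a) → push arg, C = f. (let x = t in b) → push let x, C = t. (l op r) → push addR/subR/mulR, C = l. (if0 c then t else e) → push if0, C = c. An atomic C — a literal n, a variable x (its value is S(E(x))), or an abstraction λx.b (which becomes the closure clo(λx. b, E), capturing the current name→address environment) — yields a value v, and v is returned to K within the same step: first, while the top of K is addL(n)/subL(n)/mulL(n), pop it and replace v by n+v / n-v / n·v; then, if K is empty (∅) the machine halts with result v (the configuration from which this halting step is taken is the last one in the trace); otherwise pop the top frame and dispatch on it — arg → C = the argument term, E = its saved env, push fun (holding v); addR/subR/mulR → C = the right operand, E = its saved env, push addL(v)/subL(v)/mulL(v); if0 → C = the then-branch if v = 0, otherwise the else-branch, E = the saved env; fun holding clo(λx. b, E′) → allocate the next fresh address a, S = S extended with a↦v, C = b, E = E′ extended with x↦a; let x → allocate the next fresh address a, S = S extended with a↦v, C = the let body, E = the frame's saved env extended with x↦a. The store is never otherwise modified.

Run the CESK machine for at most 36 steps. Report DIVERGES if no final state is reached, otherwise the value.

0. <C=(((let v = (1 + -1) in (if0 v then v else v)) + ((1 + 1) + ((λw. w) 1))) * -3), E=∅, S=∅, K=∅>
1. <C=((let v = (1 + -1) in (if0 v then v else v)) + ((1 + 1) + ((λw. w) 1))), E=∅, S=∅, K=[mulR]>
2. <C=(let v = (1 + -1) in (if0 v then v else v)), E=∅, S=∅, K=[addR :: mulR]>
3. <C=(1 + -1), E=∅, S=∅, K=[let v :: addR :: mulR]>
4. <C=1, E=∅, S=∅, K=[addR :: let v :: addR :: mulR]>
5. <C=-1, E=∅, S=∅, K=[addL(1) :: let v :: addR :: mulR]>
6. <C=(if0 v then v else v), E={v↦0}, S={0↦0}, K=[addR :: mulR]>
7. <C=v, E={v↦0}, S={0↦0}, K=[if0 :: addR :: mulR]>
8. <C=v, E={v↦0}, S={0↦0}, K=[addR :: mulR]>
9. <C=((1 + 1) + ((λw. w) 1)), E=∅, S={0↦0}, K=[addL(0) :: mulR]>
10. <C=(1 + 1), E=∅, S={0↦0}, K=[addR :: addL(0) :: mulR]>
11. <C=1, E=∅, S={0↦0}, K=[addR :: addR :: addL(0) :: mulR]>
12. <C=1, E=∅, S={0↦0}, K=[addL(1) :: addR :: addL(0) :: mulR]>
13. <C=((λw. w) 1), E=∅, S={0↦0}, K=[addL(2) :: addL(0) :: mulR]>
14. <C=(λw. w), E=∅, S={0↦0}, K=[arg :: addL(2) :: addL(0) :: mulR]>
15. <C=1, E=∅, S={0↦0}, K=[fun :: addL(2) :: addL(0) :: mulR]>
16. <C=w, E={w↦1}, S={0↦0, 1↦1}, K=[addL(2) :: addL(0) :: mulR]>
17. <C=-3, E=∅, S={0↦0, 1↦1}, K=[mulL(3)]>
→ final value -9

Answer: -9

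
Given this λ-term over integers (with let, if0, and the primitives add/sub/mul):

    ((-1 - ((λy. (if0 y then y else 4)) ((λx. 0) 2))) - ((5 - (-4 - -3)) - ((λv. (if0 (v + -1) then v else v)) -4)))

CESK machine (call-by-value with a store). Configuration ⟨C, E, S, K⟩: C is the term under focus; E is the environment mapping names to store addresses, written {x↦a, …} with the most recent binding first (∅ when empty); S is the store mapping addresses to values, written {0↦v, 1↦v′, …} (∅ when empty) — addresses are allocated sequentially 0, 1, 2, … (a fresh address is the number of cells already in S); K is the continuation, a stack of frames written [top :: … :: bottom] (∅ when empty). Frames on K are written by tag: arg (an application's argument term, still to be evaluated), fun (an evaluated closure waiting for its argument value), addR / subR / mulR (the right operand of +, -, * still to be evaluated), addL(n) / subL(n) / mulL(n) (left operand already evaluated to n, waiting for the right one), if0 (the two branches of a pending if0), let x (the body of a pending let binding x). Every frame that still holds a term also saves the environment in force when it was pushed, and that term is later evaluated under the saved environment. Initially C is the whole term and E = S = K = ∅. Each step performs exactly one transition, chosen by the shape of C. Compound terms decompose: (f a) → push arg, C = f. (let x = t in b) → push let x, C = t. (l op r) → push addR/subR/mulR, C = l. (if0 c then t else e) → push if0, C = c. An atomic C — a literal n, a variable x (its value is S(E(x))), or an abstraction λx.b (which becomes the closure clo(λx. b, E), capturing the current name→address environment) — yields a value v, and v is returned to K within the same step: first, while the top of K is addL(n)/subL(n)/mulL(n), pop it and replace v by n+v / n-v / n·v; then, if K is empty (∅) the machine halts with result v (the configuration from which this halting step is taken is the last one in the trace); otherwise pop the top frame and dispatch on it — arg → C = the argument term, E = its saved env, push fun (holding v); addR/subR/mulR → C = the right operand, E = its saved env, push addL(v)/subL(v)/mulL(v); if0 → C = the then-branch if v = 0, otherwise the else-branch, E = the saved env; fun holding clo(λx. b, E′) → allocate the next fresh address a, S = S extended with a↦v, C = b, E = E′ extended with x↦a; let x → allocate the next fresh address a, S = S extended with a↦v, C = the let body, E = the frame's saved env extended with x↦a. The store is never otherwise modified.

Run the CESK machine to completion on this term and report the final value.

Answer: -11

Derivation:
[0] ⟨C=((-1 - ((λy. (if0 y then y else 4)) ((λx. 0) 2))) - ((5 - (-4 - -3)) - ((λv. (if0 (v + -1) then v else v)) -4))); E=∅; S=∅; K=∅⟩
[1] ⟨C=(-1 - ((λy. (if0 y then y else 4)) ((λx. 0) 2))); E=∅; S=∅; K=[subR]⟩
[2] ⟨C=-1; E=∅; S=∅; K=[subR :: subR]⟩
[3] ⟨C=((λy. (if0 y then y else 4)) ((λx. 0) 2)); E=∅; S=∅; K=[subL(-1) :: subR]⟩
[4] ⟨C=(λy. (if0 y then y else 4)); E=∅; S=∅; K=[arg :: subL(-1) :: subR]⟩
[5] ⟨C=((λx. 0) 2); E=∅; S=∅; K=[fun :: subL(-1) :: subR]⟩
[6] ⟨C=(λx. 0); E=∅; S=∅; K=[arg :: fun :: subL(-1) :: subR]⟩
[7] ⟨C=2; E=∅; S=∅; K=[fun :: fun :: subL(-1) :: subR]⟩
[8] ⟨C=0; E={x↦0}; S={0↦2}; K=[fun :: subL(-1) :: subR]⟩
[9] ⟨C=(if0 y then y else 4); E={y↦1}; S={0↦2, 1↦0}; K=[subL(-1) :: subR]⟩
[10] ⟨C=y; E={y↦1}; S={0↦2, 1↦0}; K=[if0 :: subL(-1) :: subR]⟩
[11] ⟨C=y; E={y↦1}; S={0↦2, 1↦0}; K=[subL(-1) :: subR]⟩
[12] ⟨C=((5 - (-4 - -3)) - ((λv. (if0 (v + -1) then v else v)) -4)); E=∅; S={0↦2, 1↦0}; K=[subL(-1)]⟩
[13] ⟨C=(5 - (-4 - -3)); E=∅; S={0↦2, 1↦0}; K=[subR :: subL(-1)]⟩
[14] ⟨C=5; E=∅; S={0↦2, 1↦0}; K=[subR :: subR :: subL(-1)]⟩
[15] ⟨C=(-4 - -3); E=∅; S={0↦2, 1↦0}; K=[subL(5) :: subR :: subL(-1)]⟩
[16] ⟨C=-4; E=∅; S={0↦2, 1↦0}; K=[subR :: subL(5) :: subR :: subL(-1)]⟩
[17] ⟨C=-3; E=∅; S={0↦2, 1↦0}; K=[subL(-4) :: subL(5) :: subR :: subL(-1)]⟩
[18] ⟨C=((λv. (if0 (v + -1) then v else v)) -4); E=∅; S={0↦2, 1↦0}; K=[subL(6) :: subL(-1)]⟩
[19] ⟨C=(λv. (if0 (v + -1) then v else v)); E=∅; S={0↦2, 1↦0}; K=[arg :: subL(6) :: subL(-1)]⟩
[20] ⟨C=-4; E=∅; S={0↦2, 1↦0}; K=[fun :: subL(6) :: subL(-1)]⟩
[21] ⟨C=(if0 (v + -1) then v else v); E={v↦2}; S={0↦2, 1↦0, 2↦-4}; K=[subL(6) :: subL(-1)]⟩
[22] ⟨C=(v + -1); E={v↦2}; S={0↦2, 1↦0, 2↦-4}; K=[if0 :: subL(6) :: subL(-1)]⟩
[23] ⟨C=v; E={v↦2}; S={0↦2, 1↦0, 2↦-4}; K=[addR :: if0 :: subL(6) :: subL(-1)]⟩
[24] ⟨C=-1; E={v↦2}; S={0↦2, 1↦0, 2↦-4}; K=[addL(-4) :: if0 :: subL(6) :: subL(-1)]⟩
[25] ⟨C=v; E={v↦2}; S={0↦2, 1↦0, 2↦-4}; K=[subL(6) :: subL(-1)]⟩
→ final value -11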